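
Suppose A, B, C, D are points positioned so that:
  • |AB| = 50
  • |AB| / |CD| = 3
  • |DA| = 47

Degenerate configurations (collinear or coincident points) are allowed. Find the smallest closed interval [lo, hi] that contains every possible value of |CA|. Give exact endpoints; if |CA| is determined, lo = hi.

|CA| ∈ [91/3, 191/3]  (≈ [30.3333, 63.6667])

|AB| ∈ {50}
|AD| ∈ {47}
|CD| ∈ {50/3}
|BD| ∈ [3, 97]
|AC| ∈ [91/3, 191/3]
|BC| ∈ [0, 341/3]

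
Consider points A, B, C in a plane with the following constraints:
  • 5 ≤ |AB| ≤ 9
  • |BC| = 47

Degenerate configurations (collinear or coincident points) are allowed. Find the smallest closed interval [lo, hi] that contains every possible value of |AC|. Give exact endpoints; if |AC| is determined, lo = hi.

|AC| ∈ [38, 56]  (≈ [38.0000, 56.0000])

|AB| ∈ [5, 9]
|BC| ∈ {47}
|AC| ∈ [38, 56]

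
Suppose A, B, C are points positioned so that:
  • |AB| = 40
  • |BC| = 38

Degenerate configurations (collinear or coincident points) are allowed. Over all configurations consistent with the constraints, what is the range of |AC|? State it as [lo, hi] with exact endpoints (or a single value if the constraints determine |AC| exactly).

|AB| ∈ {40}
|BC| ∈ {38}
|AC| ∈ [2, 78]

|AC| ∈ [2, 78]  (≈ [2.0000, 78.0000])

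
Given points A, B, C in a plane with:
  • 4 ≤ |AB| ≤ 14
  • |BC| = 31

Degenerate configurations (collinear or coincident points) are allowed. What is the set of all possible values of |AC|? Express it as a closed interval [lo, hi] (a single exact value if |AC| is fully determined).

|AC| ∈ [17, 45]  (≈ [17.0000, 45.0000])

|AB| ∈ [4, 14]
|BC| ∈ {31}
|AC| ∈ [17, 45]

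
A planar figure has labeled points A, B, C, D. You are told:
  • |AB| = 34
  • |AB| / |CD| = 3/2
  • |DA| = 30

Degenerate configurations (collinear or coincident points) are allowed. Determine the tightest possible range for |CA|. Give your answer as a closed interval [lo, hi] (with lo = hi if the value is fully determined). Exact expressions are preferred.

|AB| ∈ {34}
|AD| ∈ {30}
|CD| ∈ {68/3}
|BD| ∈ [4, 64]
|AC| ∈ [22/3, 158/3]
|BC| ∈ [0, 260/3]

|CA| ∈ [22/3, 158/3]  (≈ [7.3333, 52.6667])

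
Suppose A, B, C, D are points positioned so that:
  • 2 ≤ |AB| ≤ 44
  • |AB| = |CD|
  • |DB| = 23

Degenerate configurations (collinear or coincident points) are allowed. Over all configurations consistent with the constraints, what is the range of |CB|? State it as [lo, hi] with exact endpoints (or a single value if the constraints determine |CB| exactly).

|CB| ∈ [0, 67]  (≈ [0.0000, 67.0000])

|AB| ∈ [2, 44]
|BD| ∈ {23}
|CD| ∈ [2, 44]
|AD| ∈ [0, 67]
|BC| ∈ [0, 67]
|AC| ∈ [0, 111]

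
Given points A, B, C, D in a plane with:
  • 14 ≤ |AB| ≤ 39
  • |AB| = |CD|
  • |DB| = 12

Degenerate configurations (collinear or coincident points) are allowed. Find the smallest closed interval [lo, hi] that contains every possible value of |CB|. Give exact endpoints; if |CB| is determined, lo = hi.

|CB| ∈ [2, 51]  (≈ [2.0000, 51.0000])

|AB| ∈ [14, 39]
|BD| ∈ {12}
|CD| ∈ [14, 39]
|AD| ∈ [2, 51]
|BC| ∈ [2, 51]
|AC| ∈ [0, 90]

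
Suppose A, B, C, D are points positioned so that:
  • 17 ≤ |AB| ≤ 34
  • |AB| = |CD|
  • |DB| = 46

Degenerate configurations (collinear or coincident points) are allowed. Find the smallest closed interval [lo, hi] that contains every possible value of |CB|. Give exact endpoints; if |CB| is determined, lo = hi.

|AB| ∈ [17, 34]
|BD| ∈ {46}
|CD| ∈ [17, 34]
|AD| ∈ [12, 80]
|BC| ∈ [12, 80]
|AC| ∈ [0, 114]

|CB| ∈ [12, 80]  (≈ [12.0000, 80.0000])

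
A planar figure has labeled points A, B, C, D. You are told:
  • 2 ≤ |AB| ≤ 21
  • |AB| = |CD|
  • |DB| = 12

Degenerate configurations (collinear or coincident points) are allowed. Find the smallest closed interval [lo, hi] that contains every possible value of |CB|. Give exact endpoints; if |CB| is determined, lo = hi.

|CB| ∈ [0, 33]  (≈ [0.0000, 33.0000])

|AB| ∈ [2, 21]
|BD| ∈ {12}
|CD| ∈ [2, 21]
|AD| ∈ [0, 33]
|BC| ∈ [0, 33]
|AC| ∈ [0, 54]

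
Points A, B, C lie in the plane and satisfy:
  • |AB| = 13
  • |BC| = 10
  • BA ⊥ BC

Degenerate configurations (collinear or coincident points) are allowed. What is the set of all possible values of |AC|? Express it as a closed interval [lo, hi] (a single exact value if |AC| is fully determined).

|AB| ∈ {13}
|BC| ∈ {10}
|AC| ∈ {√(269)}

|AC| = √(269)  (≈ 16.4012)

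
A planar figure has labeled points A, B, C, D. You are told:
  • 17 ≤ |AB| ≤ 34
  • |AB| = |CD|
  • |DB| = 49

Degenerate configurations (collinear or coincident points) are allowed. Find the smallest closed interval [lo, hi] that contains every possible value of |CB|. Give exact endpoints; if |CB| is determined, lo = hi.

|AB| ∈ [17, 34]
|BD| ∈ {49}
|CD| ∈ [17, 34]
|AD| ∈ [15, 83]
|BC| ∈ [15, 83]
|AC| ∈ [0, 117]

|CB| ∈ [15, 83]  (≈ [15.0000, 83.0000])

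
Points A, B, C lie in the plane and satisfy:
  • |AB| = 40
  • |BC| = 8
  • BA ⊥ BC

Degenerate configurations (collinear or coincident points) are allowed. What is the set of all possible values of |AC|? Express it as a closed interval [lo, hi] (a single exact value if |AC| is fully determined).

|AB| ∈ {40}
|BC| ∈ {8}
|AC| ∈ {8·√(26)}

|AC| = 8·√(26)  (≈ 40.7922)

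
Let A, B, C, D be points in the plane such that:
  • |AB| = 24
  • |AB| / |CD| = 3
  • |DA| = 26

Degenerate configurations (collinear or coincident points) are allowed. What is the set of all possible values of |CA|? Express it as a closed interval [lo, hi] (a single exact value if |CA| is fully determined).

|CA| ∈ [18, 34]  (≈ [18.0000, 34.0000])

|AB| ∈ {24}
|AD| ∈ {26}
|CD| ∈ {8}
|BD| ∈ [2, 50]
|AC| ∈ [18, 34]
|BC| ∈ [0, 58]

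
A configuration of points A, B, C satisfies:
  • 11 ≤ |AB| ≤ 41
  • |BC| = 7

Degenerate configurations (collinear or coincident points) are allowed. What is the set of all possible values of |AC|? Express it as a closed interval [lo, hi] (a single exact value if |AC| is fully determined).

|AC| ∈ [4, 48]  (≈ [4.0000, 48.0000])

|AB| ∈ [11, 41]
|BC| ∈ {7}
|AC| ∈ [4, 48]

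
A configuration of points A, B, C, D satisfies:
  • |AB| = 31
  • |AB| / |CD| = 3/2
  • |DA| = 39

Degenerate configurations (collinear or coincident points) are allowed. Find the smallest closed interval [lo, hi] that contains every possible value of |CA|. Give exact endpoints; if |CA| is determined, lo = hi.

|AB| ∈ {31}
|AD| ∈ {39}
|CD| ∈ {62/3}
|BD| ∈ [8, 70]
|AC| ∈ [55/3, 179/3]
|BC| ∈ [0, 272/3]

|CA| ∈ [55/3, 179/3]  (≈ [18.3333, 59.6667])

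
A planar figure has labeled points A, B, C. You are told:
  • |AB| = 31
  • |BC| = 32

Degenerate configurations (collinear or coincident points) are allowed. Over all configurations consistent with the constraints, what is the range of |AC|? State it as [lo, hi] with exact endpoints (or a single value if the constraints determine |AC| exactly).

|AC| ∈ [1, 63]  (≈ [1.0000, 63.0000])

|AB| ∈ {31}
|BC| ∈ {32}
|AC| ∈ [1, 63]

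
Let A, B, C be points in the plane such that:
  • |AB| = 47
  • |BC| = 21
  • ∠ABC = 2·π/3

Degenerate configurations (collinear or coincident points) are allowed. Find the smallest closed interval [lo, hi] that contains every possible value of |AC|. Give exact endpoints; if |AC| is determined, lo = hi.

|AB| ∈ {47}
|BC| ∈ {21}
|AC| ∈ {√(3637)}

|AC| = √(3637)  (≈ 60.3075)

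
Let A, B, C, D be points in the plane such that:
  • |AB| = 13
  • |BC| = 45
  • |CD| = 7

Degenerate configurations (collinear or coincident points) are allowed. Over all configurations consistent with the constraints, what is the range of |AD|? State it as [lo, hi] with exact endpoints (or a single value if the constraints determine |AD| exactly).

|AD| ∈ [25, 65]  (≈ [25.0000, 65.0000])

|AB| ∈ {13}
|BC| ∈ {45}
|CD| ∈ {7}
|AC| ∈ [32, 58]
|BD| ∈ [38, 52]
|AD| ∈ [25, 65]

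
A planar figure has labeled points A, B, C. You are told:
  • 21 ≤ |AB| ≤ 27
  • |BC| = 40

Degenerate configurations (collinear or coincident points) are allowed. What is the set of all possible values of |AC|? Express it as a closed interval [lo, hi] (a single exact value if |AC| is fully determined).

|AC| ∈ [13, 67]  (≈ [13.0000, 67.0000])

|AB| ∈ [21, 27]
|BC| ∈ {40}
|AC| ∈ [13, 67]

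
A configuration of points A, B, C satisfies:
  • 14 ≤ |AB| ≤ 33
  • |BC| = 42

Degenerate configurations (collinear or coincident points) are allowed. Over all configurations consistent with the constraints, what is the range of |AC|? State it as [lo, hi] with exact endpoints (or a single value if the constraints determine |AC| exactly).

|AC| ∈ [9, 75]  (≈ [9.0000, 75.0000])

|AB| ∈ [14, 33]
|BC| ∈ {42}
|AC| ∈ [9, 75]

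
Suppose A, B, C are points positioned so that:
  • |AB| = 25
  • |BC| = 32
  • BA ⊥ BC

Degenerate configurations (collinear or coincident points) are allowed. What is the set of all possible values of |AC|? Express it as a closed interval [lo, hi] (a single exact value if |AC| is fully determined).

|AC| = √(1649)  (≈ 40.6079)

|AB| ∈ {25}
|BC| ∈ {32}
|AC| ∈ {√(1649)}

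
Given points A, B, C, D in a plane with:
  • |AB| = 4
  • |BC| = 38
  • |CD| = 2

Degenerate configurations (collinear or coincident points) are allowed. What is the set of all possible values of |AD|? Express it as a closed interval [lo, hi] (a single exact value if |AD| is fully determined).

|AD| ∈ [32, 44]  (≈ [32.0000, 44.0000])

|AB| ∈ {4}
|BC| ∈ {38}
|CD| ∈ {2}
|AC| ∈ [34, 42]
|BD| ∈ [36, 40]
|AD| ∈ [32, 44]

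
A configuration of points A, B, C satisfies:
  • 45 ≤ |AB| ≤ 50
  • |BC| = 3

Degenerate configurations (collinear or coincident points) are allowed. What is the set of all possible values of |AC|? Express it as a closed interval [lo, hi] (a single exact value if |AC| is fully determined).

|AB| ∈ [45, 50]
|BC| ∈ {3}
|AC| ∈ [42, 53]

|AC| ∈ [42, 53]  (≈ [42.0000, 53.0000])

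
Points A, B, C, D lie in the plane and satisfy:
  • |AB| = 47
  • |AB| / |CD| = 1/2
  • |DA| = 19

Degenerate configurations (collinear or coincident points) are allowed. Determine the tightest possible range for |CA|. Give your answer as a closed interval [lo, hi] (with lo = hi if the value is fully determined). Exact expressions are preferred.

|CA| ∈ [75, 113]  (≈ [75.0000, 113.0000])

|AB| ∈ {47}
|AD| ∈ {19}
|CD| ∈ {94}
|BD| ∈ [28, 66]
|AC| ∈ [75, 113]
|BC| ∈ [28, 160]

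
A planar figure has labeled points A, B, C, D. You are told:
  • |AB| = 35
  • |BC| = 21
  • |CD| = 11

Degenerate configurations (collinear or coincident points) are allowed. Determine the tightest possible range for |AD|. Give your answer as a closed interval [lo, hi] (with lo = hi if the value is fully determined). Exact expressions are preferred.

|AB| ∈ {35}
|BC| ∈ {21}
|CD| ∈ {11}
|AC| ∈ [14, 56]
|BD| ∈ [10, 32]
|AD| ∈ [3, 67]

|AD| ∈ [3, 67]  (≈ [3.0000, 67.0000])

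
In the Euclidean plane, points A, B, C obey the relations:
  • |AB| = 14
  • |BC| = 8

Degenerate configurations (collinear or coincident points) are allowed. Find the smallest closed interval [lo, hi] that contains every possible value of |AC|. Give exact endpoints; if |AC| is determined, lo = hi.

|AB| ∈ {14}
|BC| ∈ {8}
|AC| ∈ [6, 22]

|AC| ∈ [6, 22]  (≈ [6.0000, 22.0000])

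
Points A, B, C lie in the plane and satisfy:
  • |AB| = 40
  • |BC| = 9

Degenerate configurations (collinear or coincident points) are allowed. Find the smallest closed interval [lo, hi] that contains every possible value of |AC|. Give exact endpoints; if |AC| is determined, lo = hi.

|AB| ∈ {40}
|BC| ∈ {9}
|AC| ∈ [31, 49]

|AC| ∈ [31, 49]  (≈ [31.0000, 49.0000])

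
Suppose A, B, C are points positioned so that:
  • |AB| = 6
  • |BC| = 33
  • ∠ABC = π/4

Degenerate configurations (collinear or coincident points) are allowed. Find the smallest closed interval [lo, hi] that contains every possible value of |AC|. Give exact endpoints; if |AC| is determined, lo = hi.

|AC| = 3·√(125 - 22·√(2))  (≈ 29.0686)

|AB| ∈ {6}
|BC| ∈ {33}
|AC| ∈ {3·√(125 - 22·√(2))}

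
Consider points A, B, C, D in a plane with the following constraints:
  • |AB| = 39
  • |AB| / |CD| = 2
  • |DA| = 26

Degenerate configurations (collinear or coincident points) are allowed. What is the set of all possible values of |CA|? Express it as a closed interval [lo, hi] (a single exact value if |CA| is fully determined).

|CA| ∈ [13/2, 91/2]  (≈ [6.5000, 45.5000])

|AB| ∈ {39}
|AD| ∈ {26}
|CD| ∈ {39/2}
|BD| ∈ [13, 65]
|AC| ∈ [13/2, 91/2]
|BC| ∈ [0, 169/2]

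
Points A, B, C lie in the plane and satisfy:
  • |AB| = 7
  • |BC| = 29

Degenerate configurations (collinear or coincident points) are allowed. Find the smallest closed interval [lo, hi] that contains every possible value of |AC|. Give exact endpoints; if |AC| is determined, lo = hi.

|AB| ∈ {7}
|BC| ∈ {29}
|AC| ∈ [22, 36]

|AC| ∈ [22, 36]  (≈ [22.0000, 36.0000])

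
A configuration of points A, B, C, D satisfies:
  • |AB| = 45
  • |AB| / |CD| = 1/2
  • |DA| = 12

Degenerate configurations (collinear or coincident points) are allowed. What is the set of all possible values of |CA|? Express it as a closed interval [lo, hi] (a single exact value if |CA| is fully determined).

|CA| ∈ [78, 102]  (≈ [78.0000, 102.0000])

|AB| ∈ {45}
|AD| ∈ {12}
|CD| ∈ {90}
|BD| ∈ [33, 57]
|AC| ∈ [78, 102]
|BC| ∈ [33, 147]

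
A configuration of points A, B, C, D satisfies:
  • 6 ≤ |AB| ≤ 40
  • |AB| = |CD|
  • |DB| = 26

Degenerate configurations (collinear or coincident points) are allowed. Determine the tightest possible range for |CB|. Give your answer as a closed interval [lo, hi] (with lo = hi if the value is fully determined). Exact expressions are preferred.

|AB| ∈ [6, 40]
|BD| ∈ {26}
|CD| ∈ [6, 40]
|AD| ∈ [0, 66]
|BC| ∈ [0, 66]
|AC| ∈ [0, 106]

|CB| ∈ [0, 66]  (≈ [0.0000, 66.0000])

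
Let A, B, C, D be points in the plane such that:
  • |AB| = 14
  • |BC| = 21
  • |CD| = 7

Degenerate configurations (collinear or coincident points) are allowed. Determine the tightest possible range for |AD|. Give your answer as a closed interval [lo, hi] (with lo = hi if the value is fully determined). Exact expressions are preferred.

|AB| ∈ {14}
|BC| ∈ {21}
|CD| ∈ {7}
|AC| ∈ [7, 35]
|BD| ∈ [14, 28]
|AD| ∈ [0, 42]

|AD| ∈ [0, 42]  (≈ [0.0000, 42.0000])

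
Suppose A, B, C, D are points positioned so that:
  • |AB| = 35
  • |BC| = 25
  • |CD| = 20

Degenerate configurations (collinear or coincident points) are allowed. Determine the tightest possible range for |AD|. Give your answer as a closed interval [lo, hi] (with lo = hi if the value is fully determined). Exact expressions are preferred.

|AD| ∈ [0, 80]  (≈ [0.0000, 80.0000])

|AB| ∈ {35}
|BC| ∈ {25}
|CD| ∈ {20}
|AC| ∈ [10, 60]
|BD| ∈ [5, 45]
|AD| ∈ [0, 80]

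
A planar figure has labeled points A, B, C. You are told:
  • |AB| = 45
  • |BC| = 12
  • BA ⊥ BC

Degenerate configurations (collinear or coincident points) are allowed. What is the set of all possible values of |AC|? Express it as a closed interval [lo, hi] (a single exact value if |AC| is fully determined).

|AB| ∈ {45}
|BC| ∈ {12}
|AC| ∈ {3·√(241)}

|AC| = 3·√(241)  (≈ 46.5725)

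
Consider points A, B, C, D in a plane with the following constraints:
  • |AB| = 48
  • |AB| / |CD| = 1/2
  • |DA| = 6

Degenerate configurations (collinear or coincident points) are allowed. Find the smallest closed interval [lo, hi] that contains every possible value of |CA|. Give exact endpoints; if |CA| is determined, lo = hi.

|CA| ∈ [90, 102]  (≈ [90.0000, 102.0000])

|AB| ∈ {48}
|AD| ∈ {6}
|CD| ∈ {96}
|BD| ∈ [42, 54]
|AC| ∈ [90, 102]
|BC| ∈ [42, 150]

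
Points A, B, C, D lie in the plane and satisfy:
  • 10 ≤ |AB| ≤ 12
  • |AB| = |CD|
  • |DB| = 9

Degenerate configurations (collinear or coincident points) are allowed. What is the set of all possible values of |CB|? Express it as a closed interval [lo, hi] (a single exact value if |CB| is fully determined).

|CB| ∈ [1, 21]  (≈ [1.0000, 21.0000])

|AB| ∈ [10, 12]
|BD| ∈ {9}
|CD| ∈ [10, 12]
|AD| ∈ [1, 21]
|BC| ∈ [1, 21]
|AC| ∈ [0, 33]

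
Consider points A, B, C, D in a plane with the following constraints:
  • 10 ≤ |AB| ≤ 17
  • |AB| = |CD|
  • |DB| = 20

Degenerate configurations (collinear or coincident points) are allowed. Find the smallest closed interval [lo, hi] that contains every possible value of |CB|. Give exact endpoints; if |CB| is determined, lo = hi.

|AB| ∈ [10, 17]
|BD| ∈ {20}
|CD| ∈ [10, 17]
|AD| ∈ [3, 37]
|BC| ∈ [3, 37]
|AC| ∈ [0, 54]

|CB| ∈ [3, 37]  (≈ [3.0000, 37.0000])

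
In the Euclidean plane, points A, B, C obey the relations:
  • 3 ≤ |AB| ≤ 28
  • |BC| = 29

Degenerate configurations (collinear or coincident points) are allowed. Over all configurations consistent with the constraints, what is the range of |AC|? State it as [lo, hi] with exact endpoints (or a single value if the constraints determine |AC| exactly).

|AB| ∈ [3, 28]
|BC| ∈ {29}
|AC| ∈ [1, 57]

|AC| ∈ [1, 57]  (≈ [1.0000, 57.0000])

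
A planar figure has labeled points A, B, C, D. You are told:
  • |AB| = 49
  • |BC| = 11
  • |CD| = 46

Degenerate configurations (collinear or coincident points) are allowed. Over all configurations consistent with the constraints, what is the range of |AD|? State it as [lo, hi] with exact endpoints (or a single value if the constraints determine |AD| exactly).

|AD| ∈ [0, 106]  (≈ [0.0000, 106.0000])

|AB| ∈ {49}
|BC| ∈ {11}
|CD| ∈ {46}
|AC| ∈ [38, 60]
|BD| ∈ [35, 57]
|AD| ∈ [0, 106]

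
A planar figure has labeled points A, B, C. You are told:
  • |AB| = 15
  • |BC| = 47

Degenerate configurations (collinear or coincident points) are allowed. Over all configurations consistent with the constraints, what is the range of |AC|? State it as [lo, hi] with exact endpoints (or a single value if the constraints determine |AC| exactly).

|AB| ∈ {15}
|BC| ∈ {47}
|AC| ∈ [32, 62]

|AC| ∈ [32, 62]  (≈ [32.0000, 62.0000])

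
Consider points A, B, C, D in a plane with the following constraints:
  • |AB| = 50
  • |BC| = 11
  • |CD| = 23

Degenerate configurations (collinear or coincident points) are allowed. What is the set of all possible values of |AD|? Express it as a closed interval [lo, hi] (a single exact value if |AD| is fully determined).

|AB| ∈ {50}
|BC| ∈ {11}
|CD| ∈ {23}
|AC| ∈ [39, 61]
|BD| ∈ [12, 34]
|AD| ∈ [16, 84]

|AD| ∈ [16, 84]  (≈ [16.0000, 84.0000])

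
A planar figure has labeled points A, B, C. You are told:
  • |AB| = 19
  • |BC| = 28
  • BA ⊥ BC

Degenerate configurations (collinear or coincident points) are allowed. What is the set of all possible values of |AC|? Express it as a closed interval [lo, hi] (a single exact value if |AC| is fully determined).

|AC| = √(1145)  (≈ 33.8378)

|AB| ∈ {19}
|BC| ∈ {28}
|AC| ∈ {√(1145)}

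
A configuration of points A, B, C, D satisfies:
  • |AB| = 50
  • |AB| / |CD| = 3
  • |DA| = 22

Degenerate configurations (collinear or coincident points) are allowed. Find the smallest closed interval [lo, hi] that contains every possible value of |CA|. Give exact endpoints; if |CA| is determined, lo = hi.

|CA| ∈ [16/3, 116/3]  (≈ [5.3333, 38.6667])

|AB| ∈ {50}
|AD| ∈ {22}
|CD| ∈ {50/3}
|BD| ∈ [28, 72]
|AC| ∈ [16/3, 116/3]
|BC| ∈ [34/3, 266/3]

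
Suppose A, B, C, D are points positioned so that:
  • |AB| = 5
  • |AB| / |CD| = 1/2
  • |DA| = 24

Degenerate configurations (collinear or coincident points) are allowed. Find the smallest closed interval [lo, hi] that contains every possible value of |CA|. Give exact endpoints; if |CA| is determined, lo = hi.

|AB| ∈ {5}
|AD| ∈ {24}
|CD| ∈ {10}
|BD| ∈ [19, 29]
|AC| ∈ [14, 34]
|BC| ∈ [9, 39]

|CA| ∈ [14, 34]  (≈ [14.0000, 34.0000])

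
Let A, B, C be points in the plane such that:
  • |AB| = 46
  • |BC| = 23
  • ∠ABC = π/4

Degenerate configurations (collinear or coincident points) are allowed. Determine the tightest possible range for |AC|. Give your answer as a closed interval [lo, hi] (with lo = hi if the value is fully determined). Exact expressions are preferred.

|AB| ∈ {46}
|BC| ∈ {23}
|AC| ∈ {23·√(5 - 2·√(2))}

|AC| = 23·√(5 - 2·√(2))  (≈ 33.8934)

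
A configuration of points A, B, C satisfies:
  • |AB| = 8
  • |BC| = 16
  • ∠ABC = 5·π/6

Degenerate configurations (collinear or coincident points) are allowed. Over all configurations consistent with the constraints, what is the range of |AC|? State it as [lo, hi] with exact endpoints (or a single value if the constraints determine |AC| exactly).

|AB| ∈ {8}
|BC| ∈ {16}
|AC| ∈ {8·√(2·√(3) + 5)}

|AC| = 8·√(2·√(3) + 5)  (≈ 23.2745)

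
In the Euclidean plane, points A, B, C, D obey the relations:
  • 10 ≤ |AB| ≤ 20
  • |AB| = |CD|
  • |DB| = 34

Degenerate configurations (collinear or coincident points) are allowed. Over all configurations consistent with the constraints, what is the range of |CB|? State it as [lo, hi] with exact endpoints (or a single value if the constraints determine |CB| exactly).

|CB| ∈ [14, 54]  (≈ [14.0000, 54.0000])

|AB| ∈ [10, 20]
|BD| ∈ {34}
|CD| ∈ [10, 20]
|AD| ∈ [14, 54]
|BC| ∈ [14, 54]
|AC| ∈ [0, 74]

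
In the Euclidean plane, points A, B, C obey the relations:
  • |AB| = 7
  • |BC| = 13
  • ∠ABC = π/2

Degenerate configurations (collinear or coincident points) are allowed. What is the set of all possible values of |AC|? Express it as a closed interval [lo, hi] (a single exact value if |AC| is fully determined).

|AC| = √(218)  (≈ 14.7648)

|AB| ∈ {7}
|BC| ∈ {13}
|AC| ∈ {√(218)}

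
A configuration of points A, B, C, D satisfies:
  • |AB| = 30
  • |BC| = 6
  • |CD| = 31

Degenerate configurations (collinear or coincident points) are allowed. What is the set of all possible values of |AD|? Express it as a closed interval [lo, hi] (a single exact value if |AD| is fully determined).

|AB| ∈ {30}
|BC| ∈ {6}
|CD| ∈ {31}
|AC| ∈ [24, 36]
|BD| ∈ [25, 37]
|AD| ∈ [0, 67]

|AD| ∈ [0, 67]  (≈ [0.0000, 67.0000])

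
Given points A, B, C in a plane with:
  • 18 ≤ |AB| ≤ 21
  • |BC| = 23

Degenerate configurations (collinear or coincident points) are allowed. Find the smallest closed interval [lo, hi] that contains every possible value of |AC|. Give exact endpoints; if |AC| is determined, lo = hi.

|AB| ∈ [18, 21]
|BC| ∈ {23}
|AC| ∈ [2, 44]

|AC| ∈ [2, 44]  (≈ [2.0000, 44.0000])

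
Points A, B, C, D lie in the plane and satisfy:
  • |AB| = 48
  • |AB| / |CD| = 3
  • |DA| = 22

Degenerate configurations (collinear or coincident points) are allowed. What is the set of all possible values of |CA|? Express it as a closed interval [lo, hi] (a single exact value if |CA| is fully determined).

|CA| ∈ [6, 38]  (≈ [6.0000, 38.0000])

|AB| ∈ {48}
|AD| ∈ {22}
|CD| ∈ {16}
|BD| ∈ [26, 70]
|AC| ∈ [6, 38]
|BC| ∈ [10, 86]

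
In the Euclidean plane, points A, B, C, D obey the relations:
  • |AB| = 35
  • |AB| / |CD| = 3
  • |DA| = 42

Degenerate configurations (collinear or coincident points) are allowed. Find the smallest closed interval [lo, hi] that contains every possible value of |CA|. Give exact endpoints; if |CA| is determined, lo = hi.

|CA| ∈ [91/3, 161/3]  (≈ [30.3333, 53.6667])

|AB| ∈ {35}
|AD| ∈ {42}
|CD| ∈ {35/3}
|BD| ∈ [7, 77]
|AC| ∈ [91/3, 161/3]
|BC| ∈ [0, 266/3]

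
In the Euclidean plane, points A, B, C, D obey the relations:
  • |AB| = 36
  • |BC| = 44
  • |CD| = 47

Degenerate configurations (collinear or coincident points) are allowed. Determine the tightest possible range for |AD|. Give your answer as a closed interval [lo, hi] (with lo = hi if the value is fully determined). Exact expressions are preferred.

|AD| ∈ [0, 127]  (≈ [0.0000, 127.0000])

|AB| ∈ {36}
|BC| ∈ {44}
|CD| ∈ {47}
|AC| ∈ [8, 80]
|BD| ∈ [3, 91]
|AD| ∈ [0, 127]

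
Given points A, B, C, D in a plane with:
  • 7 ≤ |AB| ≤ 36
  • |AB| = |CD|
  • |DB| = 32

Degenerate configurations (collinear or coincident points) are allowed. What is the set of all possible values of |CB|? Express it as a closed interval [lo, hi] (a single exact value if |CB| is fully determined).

|CB| ∈ [0, 68]  (≈ [0.0000, 68.0000])

|AB| ∈ [7, 36]
|BD| ∈ {32}
|CD| ∈ [7, 36]
|AD| ∈ [0, 68]
|BC| ∈ [0, 68]
|AC| ∈ [0, 104]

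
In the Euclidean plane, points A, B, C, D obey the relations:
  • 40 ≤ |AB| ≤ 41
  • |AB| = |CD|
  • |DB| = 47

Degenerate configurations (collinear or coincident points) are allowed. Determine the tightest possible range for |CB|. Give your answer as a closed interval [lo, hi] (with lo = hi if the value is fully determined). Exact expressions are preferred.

|CB| ∈ [6, 88]  (≈ [6.0000, 88.0000])

|AB| ∈ [40, 41]
|BD| ∈ {47}
|CD| ∈ [40, 41]
|AD| ∈ [6, 88]
|BC| ∈ [6, 88]
|AC| ∈ [0, 129]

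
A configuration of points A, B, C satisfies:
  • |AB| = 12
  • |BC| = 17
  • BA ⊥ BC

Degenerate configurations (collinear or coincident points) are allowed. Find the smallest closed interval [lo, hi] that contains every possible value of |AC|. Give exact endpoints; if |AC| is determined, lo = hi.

|AC| = √(433)  (≈ 20.8087)

|AB| ∈ {12}
|BC| ∈ {17}
|AC| ∈ {√(433)}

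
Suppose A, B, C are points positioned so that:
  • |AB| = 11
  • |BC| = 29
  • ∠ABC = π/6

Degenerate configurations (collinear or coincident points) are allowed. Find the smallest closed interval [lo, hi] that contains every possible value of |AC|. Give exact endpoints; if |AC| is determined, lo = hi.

|AB| ∈ {11}
|BC| ∈ {29}
|AC| ∈ {√(962 - 319·√(3))}

|AC| = √(962 - 319·√(3))  (≈ 20.2355)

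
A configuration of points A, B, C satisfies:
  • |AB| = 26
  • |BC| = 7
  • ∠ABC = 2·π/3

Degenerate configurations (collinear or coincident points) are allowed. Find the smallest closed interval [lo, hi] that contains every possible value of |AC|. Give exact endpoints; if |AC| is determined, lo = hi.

|AC| = √(907)  (≈ 30.1164)

|AB| ∈ {26}
|BC| ∈ {7}
|AC| ∈ {√(907)}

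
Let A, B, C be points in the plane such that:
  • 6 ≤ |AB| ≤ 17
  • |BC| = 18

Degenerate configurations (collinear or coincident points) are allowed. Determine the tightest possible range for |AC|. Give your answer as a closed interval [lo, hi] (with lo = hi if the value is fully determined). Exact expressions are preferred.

|AC| ∈ [1, 35]  (≈ [1.0000, 35.0000])

|AB| ∈ [6, 17]
|BC| ∈ {18}
|AC| ∈ [1, 35]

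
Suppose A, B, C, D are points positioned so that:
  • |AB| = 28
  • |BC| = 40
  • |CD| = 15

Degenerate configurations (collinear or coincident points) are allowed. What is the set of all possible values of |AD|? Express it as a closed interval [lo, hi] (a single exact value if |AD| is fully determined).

|AB| ∈ {28}
|BC| ∈ {40}
|CD| ∈ {15}
|AC| ∈ [12, 68]
|BD| ∈ [25, 55]
|AD| ∈ [0, 83]

|AD| ∈ [0, 83]  (≈ [0.0000, 83.0000])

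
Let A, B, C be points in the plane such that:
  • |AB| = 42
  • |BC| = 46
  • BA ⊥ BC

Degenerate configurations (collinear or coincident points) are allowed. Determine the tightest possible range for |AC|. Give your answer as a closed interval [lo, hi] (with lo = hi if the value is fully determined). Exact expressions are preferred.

|AC| = 2·√(970)  (≈ 62.2896)

|AB| ∈ {42}
|BC| ∈ {46}
|AC| ∈ {2·√(970)}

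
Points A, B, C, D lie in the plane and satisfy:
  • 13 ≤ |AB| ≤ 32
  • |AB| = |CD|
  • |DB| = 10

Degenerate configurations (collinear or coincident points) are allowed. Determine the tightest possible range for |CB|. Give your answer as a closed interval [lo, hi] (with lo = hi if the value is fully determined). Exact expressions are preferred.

|CB| ∈ [3, 42]  (≈ [3.0000, 42.0000])

|AB| ∈ [13, 32]
|BD| ∈ {10}
|CD| ∈ [13, 32]
|AD| ∈ [3, 42]
|BC| ∈ [3, 42]
|AC| ∈ [0, 74]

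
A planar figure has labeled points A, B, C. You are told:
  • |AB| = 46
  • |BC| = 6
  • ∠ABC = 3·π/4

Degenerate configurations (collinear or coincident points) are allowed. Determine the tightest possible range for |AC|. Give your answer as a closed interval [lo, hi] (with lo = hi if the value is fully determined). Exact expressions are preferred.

|AB| ∈ {46}
|BC| ∈ {6}
|AC| ∈ {2·√(69·√(2) + 538)}

|AC| = 2·√(69·√(2) + 538)  (≈ 50.4215)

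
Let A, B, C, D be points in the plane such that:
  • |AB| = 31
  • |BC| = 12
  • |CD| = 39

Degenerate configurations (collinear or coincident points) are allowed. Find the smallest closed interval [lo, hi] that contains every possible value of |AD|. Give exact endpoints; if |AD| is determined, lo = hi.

|AD| ∈ [0, 82]  (≈ [0.0000, 82.0000])

|AB| ∈ {31}
|BC| ∈ {12}
|CD| ∈ {39}
|AC| ∈ [19, 43]
|BD| ∈ [27, 51]
|AD| ∈ [0, 82]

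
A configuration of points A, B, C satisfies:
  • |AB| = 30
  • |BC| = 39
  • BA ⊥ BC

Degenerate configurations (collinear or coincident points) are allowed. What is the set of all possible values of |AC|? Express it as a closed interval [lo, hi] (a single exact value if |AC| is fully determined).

|AB| ∈ {30}
|BC| ∈ {39}
|AC| ∈ {3·√(269)}

|AC| = 3·√(269)  (≈ 49.2037)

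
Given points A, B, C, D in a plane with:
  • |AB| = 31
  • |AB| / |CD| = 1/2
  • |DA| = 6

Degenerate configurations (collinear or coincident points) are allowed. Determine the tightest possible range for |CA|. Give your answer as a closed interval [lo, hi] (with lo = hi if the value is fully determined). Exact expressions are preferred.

|CA| ∈ [56, 68]  (≈ [56.0000, 68.0000])

|AB| ∈ {31}
|AD| ∈ {6}
|CD| ∈ {62}
|BD| ∈ [25, 37]
|AC| ∈ [56, 68]
|BC| ∈ [25, 99]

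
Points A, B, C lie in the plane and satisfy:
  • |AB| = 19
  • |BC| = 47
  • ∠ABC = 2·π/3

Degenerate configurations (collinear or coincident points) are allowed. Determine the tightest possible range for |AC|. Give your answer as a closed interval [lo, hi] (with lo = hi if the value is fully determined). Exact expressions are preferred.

|AC| = √(3463)  (≈ 58.8473)

|AB| ∈ {19}
|BC| ∈ {47}
|AC| ∈ {√(3463)}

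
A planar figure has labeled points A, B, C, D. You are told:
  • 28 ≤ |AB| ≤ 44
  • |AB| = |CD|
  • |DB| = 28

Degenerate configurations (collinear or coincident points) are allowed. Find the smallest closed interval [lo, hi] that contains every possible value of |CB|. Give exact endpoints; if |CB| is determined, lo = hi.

|CB| ∈ [0, 72]  (≈ [0.0000, 72.0000])

|AB| ∈ [28, 44]
|BD| ∈ {28}
|CD| ∈ [28, 44]
|AD| ∈ [0, 72]
|BC| ∈ [0, 72]
|AC| ∈ [0, 116]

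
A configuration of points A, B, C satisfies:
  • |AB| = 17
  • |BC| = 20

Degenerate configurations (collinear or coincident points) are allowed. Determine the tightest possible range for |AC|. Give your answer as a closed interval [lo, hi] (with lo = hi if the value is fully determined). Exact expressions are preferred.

|AB| ∈ {17}
|BC| ∈ {20}
|AC| ∈ [3, 37]

|AC| ∈ [3, 37]  (≈ [3.0000, 37.0000])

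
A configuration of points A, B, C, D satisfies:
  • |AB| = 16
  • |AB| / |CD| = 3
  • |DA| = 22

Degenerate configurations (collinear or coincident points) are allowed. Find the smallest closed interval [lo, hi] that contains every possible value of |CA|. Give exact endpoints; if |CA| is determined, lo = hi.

|AB| ∈ {16}
|AD| ∈ {22}
|CD| ∈ {16/3}
|BD| ∈ [6, 38]
|AC| ∈ [50/3, 82/3]
|BC| ∈ [2/3, 130/3]

|CA| ∈ [50/3, 82/3]  (≈ [16.6667, 27.3333])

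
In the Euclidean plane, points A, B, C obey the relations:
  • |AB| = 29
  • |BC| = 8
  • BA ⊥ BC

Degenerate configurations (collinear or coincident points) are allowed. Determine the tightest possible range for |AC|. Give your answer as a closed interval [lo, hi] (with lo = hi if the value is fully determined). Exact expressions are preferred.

|AC| = √(905)  (≈ 30.0832)

|AB| ∈ {29}
|BC| ∈ {8}
|AC| ∈ {√(905)}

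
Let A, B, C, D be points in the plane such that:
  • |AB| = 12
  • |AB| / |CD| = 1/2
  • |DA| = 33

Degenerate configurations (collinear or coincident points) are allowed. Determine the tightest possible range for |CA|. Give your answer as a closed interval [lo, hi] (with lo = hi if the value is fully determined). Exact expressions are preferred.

|AB| ∈ {12}
|AD| ∈ {33}
|CD| ∈ {24}
|BD| ∈ [21, 45]
|AC| ∈ [9, 57]
|BC| ∈ [0, 69]

|CA| ∈ [9, 57]  (≈ [9.0000, 57.0000])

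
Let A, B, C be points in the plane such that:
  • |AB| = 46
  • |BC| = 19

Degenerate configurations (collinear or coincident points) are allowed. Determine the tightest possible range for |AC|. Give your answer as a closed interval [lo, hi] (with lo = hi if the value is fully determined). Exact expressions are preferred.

|AC| ∈ [27, 65]  (≈ [27.0000, 65.0000])

|AB| ∈ {46}
|BC| ∈ {19}
|AC| ∈ [27, 65]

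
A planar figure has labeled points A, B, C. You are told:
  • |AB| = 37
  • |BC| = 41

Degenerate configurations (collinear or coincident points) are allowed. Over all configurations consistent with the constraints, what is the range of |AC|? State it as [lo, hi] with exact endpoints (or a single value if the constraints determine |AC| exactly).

|AC| ∈ [4, 78]  (≈ [4.0000, 78.0000])

|AB| ∈ {37}
|BC| ∈ {41}
|AC| ∈ [4, 78]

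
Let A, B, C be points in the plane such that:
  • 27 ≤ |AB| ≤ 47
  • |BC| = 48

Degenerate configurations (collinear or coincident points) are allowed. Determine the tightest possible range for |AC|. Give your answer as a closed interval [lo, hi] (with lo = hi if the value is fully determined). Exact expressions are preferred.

|AC| ∈ [1, 95]  (≈ [1.0000, 95.0000])

|AB| ∈ [27, 47]
|BC| ∈ {48}
|AC| ∈ [1, 95]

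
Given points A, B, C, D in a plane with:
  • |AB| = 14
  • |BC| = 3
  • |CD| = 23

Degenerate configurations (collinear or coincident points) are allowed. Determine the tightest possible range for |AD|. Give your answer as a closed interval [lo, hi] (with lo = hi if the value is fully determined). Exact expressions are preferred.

|AD| ∈ [6, 40]  (≈ [6.0000, 40.0000])

|AB| ∈ {14}
|BC| ∈ {3}
|CD| ∈ {23}
|AC| ∈ [11, 17]
|BD| ∈ [20, 26]
|AD| ∈ [6, 40]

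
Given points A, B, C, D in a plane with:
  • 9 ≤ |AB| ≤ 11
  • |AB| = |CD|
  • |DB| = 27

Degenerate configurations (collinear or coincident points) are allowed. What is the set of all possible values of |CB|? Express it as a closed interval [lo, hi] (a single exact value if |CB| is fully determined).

|AB| ∈ [9, 11]
|BD| ∈ {27}
|CD| ∈ [9, 11]
|AD| ∈ [16, 38]
|BC| ∈ [16, 38]
|AC| ∈ [5, 49]

|CB| ∈ [16, 38]  (≈ [16.0000, 38.0000])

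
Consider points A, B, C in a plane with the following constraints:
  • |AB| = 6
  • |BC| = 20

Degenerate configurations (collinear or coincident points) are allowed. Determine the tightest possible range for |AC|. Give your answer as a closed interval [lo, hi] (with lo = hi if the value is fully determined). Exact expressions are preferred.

|AB| ∈ {6}
|BC| ∈ {20}
|AC| ∈ [14, 26]

|AC| ∈ [14, 26]  (≈ [14.0000, 26.0000])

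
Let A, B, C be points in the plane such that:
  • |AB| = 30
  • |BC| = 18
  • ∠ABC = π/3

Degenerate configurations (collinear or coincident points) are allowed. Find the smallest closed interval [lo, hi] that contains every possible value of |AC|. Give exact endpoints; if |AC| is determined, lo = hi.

|AC| = 6·√(19)  (≈ 26.1534)

|AB| ∈ {30}
|BC| ∈ {18}
|AC| ∈ {6·√(19)}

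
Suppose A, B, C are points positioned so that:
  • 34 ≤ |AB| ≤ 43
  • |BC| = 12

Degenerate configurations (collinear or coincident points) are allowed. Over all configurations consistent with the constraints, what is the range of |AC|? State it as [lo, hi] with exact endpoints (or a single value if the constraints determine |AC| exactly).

|AC| ∈ [22, 55]  (≈ [22.0000, 55.0000])

|AB| ∈ [34, 43]
|BC| ∈ {12}
|AC| ∈ [22, 55]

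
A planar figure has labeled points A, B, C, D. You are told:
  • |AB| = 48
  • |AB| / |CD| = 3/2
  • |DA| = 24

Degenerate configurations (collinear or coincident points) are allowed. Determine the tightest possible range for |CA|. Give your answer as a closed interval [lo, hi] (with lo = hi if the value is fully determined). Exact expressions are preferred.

|AB| ∈ {48}
|AD| ∈ {24}
|CD| ∈ {32}
|BD| ∈ [24, 72]
|AC| ∈ [8, 56]
|BC| ∈ [0, 104]

|CA| ∈ [8, 56]  (≈ [8.0000, 56.0000])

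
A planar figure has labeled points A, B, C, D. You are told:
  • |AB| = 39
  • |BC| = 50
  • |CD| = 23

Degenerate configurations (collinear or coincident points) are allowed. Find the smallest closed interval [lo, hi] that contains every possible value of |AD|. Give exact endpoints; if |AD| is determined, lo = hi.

|AD| ∈ [0, 112]  (≈ [0.0000, 112.0000])

|AB| ∈ {39}
|BC| ∈ {50}
|CD| ∈ {23}
|AC| ∈ [11, 89]
|BD| ∈ [27, 73]
|AD| ∈ [0, 112]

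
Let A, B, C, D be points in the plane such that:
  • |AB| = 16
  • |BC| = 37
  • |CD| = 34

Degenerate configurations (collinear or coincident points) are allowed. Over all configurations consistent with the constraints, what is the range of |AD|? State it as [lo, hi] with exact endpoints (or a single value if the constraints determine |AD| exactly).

|AB| ∈ {16}
|BC| ∈ {37}
|CD| ∈ {34}
|AC| ∈ [21, 53]
|BD| ∈ [3, 71]
|AD| ∈ [0, 87]

|AD| ∈ [0, 87]  (≈ [0.0000, 87.0000])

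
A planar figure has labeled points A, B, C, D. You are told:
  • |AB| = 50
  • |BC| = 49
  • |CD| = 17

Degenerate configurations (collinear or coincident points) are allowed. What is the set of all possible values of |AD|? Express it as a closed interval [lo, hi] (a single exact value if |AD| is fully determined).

|AD| ∈ [0, 116]  (≈ [0.0000, 116.0000])

|AB| ∈ {50}
|BC| ∈ {49}
|CD| ∈ {17}
|AC| ∈ [1, 99]
|BD| ∈ [32, 66]
|AD| ∈ [0, 116]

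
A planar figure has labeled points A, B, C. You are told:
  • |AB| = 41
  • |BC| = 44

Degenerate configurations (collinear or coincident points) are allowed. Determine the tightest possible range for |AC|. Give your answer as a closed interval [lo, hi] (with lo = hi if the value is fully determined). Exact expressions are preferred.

|AC| ∈ [3, 85]  (≈ [3.0000, 85.0000])

|AB| ∈ {41}
|BC| ∈ {44}
|AC| ∈ [3, 85]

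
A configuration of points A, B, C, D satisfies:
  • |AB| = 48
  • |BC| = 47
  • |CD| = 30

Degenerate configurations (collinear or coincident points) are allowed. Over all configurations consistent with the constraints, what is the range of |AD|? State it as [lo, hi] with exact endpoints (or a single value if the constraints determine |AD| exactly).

|AD| ∈ [0, 125]  (≈ [0.0000, 125.0000])

|AB| ∈ {48}
|BC| ∈ {47}
|CD| ∈ {30}
|AC| ∈ [1, 95]
|BD| ∈ [17, 77]
|AD| ∈ [0, 125]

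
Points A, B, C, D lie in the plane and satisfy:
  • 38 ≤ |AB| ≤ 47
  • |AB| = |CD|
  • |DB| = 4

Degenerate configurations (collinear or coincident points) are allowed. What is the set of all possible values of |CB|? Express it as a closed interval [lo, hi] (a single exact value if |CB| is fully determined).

|CB| ∈ [34, 51]  (≈ [34.0000, 51.0000])

|AB| ∈ [38, 47]
|BD| ∈ {4}
|CD| ∈ [38, 47]
|AD| ∈ [34, 51]
|BC| ∈ [34, 51]
|AC| ∈ [0, 98]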